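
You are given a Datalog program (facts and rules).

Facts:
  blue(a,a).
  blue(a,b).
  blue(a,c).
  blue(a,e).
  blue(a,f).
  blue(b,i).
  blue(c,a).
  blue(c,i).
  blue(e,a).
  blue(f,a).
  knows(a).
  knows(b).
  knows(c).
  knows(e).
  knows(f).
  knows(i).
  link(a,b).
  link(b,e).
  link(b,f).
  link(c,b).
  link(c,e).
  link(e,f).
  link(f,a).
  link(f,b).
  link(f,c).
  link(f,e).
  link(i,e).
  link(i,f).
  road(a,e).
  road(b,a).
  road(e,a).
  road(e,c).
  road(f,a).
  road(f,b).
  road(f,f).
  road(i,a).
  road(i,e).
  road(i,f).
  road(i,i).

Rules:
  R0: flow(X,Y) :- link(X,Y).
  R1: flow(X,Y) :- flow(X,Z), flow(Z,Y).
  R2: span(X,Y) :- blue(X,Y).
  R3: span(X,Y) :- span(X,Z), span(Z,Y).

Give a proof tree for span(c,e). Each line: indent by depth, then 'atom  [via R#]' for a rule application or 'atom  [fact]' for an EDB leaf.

round 1: derive span(a,a) via R2 from blue(a,a)
round 1: derive span(a,b) via R2 from blue(a,b)
round 1: derive span(a,c) via R2 from blue(a,c)
round 1: derive span(a,e) via R2 from blue(a,e)
round 1: derive span(a,f) via R2 from blue(a,f)
round 1: derive span(b,i) via R2 from blue(b,i)
round 1: derive span(c,a) via R2 from blue(c,a)
round 1: derive span(c,i) via R2 from blue(c,i)
round 1: derive span(e,a) via R2 from blue(e,a)
round 1: derive span(f,a) via R2 from blue(f,a)
round 2: derive span(a,i) via R3 from span(a,b), span(b,i)
round 2: derive span(c,b) via R3 from span(c,a), span(a,b)
round 2: derive span(c,c) via R3 from span(c,a), span(a,c)
round 2: derive span(c,e) via R3 from span(c,a), span(a,e)
round 2: derive span(c,f) via R3 from span(c,a), span(a,f)
round 2: derive span(e,b) via R3 from span(e,a), span(a,b)
round 2: derive span(e,c) via R3 from span(e,a), span(a,c)
round 2: derive span(e,e) via R3 from span(e,a), span(a,e)
round 2: derive span(e,f) via R3 from span(e,a), span(a,f)
round 2: derive span(f,b) via R3 from span(f,a), span(a,b)
round 2: derive span(f,c) via R3 from span(f,a), span(a,c)
round 2: derive span(f,e) via R3 from span(f,a), span(a,e)
round 2: derive span(f,f) via R3 from span(f,a), span(a,f)
round 3: derive span(e,i) via R3 from span(e,a), span(a,i)
round 3: derive span(f,i) via R3 from span(f,a), span(a,i)

span(c,e)  [via R3]
  span(c,a)  [via R2]
    blue(c,a)  [fact]
  span(a,e)  [via R2]
    blue(a,e)  [fact]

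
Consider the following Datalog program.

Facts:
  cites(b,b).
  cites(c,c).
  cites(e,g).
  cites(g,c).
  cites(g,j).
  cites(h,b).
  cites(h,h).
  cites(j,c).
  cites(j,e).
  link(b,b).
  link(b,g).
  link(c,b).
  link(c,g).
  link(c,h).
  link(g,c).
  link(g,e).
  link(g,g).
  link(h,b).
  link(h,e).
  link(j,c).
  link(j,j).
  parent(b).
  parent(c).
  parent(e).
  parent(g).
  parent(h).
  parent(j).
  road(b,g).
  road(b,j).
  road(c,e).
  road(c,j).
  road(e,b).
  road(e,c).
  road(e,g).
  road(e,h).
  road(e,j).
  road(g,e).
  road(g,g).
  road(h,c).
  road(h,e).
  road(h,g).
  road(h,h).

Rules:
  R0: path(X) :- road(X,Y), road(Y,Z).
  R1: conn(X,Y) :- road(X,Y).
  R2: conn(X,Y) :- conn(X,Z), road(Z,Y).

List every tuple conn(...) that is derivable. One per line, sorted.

round 1: derive conn(b,g) via R1 from road(b,g)
round 1: derive conn(b,j) via R1 from road(b,j)
round 1: derive conn(c,e) via R1 from road(c,e)
round 1: derive conn(c,j) via R1 from road(c,j)
round 1: derive conn(e,b) via R1 from road(e,b)
round 1: derive conn(e,c) via R1 from road(e,c)
round 1: derive conn(e,g) via R1 from road(e,g)
round 1: derive conn(e,h) via R1 from road(e,h)
round 1: derive conn(e,j) via R1 from road(e,j)
round 1: derive conn(g,e) via R1 from road(g,e)
round 1: derive conn(g,g) via R1 from road(g,g)
round 1: derive conn(h,c) via R1 from road(h,c)
round 1: derive conn(h,e) via R1 from road(h,e)
round 1: derive conn(h,g) via R1 from road(h,g)
round 1: derive conn(h,h) via R1 from road(h,h)
round 2: derive conn(b,e) via R2 from conn(b,g), road(g,e)
round 2: derive conn(c,b) via R2 from conn(c,e), road(e,b)
round 2: derive conn(c,c) via R2 from conn(c,e), road(e,c)
round 2: derive conn(c,g) via R2 from conn(c,e), road(e,g)
round 2: derive conn(c,h) via R2 from conn(c,e), road(e,h)
round 2: derive conn(e,e) via R2 from conn(e,c), road(c,e)
round 2: derive conn(g,b) via R2 from conn(g,e), road(e,b)
round 2: derive conn(g,c) via R2 from conn(g,e), road(e,c)
round 2: derive conn(g,h) via R2 from conn(g,e), road(e,h)
round 2: derive conn(g,j) via R2 from conn(g,e), road(e,j)
round 2: derive conn(h,b) via R2 from conn(h,e), road(e,b)
round 2: derive conn(h,j) via R2 from conn(h,c), road(c,j)
round 3: derive conn(b,b) via R2 from conn(b,e), road(e,b)
round 3: derive conn(b,c) via R2 from conn(b,e), road(e,c)
round 3: derive conn(b,h) via R2 from conn(b,e), road(e,h)

conn(b,b)
conn(b,c)
conn(b,e)
conn(b,g)
conn(b,h)
conn(b,j)
conn(c,b)
conn(c,c)
conn(c,e)
conn(c,g)
conn(c,h)
conn(c,j)
conn(e,b)
conn(e,c)
conn(e,e)
conn(e,g)
conn(e,h)
conn(e,j)
conn(g,b)
conn(g,c)
conn(g,e)
conn(g,g)
conn(g,h)
conn(g,j)
conn(h,b)
conn(h,c)
conn(h,e)
conn(h,g)
conn(h,h)
conn(h,j)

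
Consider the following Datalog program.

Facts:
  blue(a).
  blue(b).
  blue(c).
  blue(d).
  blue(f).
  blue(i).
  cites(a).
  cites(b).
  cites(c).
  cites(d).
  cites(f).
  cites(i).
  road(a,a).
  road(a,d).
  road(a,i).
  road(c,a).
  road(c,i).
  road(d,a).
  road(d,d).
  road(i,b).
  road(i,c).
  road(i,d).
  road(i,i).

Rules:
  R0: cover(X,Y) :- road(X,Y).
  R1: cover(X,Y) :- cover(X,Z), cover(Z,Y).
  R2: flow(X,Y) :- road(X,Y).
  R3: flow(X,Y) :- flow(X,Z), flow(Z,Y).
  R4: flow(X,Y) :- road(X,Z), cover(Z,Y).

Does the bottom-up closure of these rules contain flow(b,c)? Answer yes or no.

round 1: derive cover(a,a) via R0 from road(a,a)
round 1: derive cover(a,d) via R0 from road(a,d)
round 1: derive cover(a,i) via R0 from road(a,i)
round 1: derive cover(c,a) via R0 from road(c,a)
round 1: derive cover(c,i) via R0 from road(c,i)
round 1: derive cover(d,a) via R0 from road(d,a)
round 1: derive cover(d,d) via R0 from road(d,d)
round 1: derive cover(i,b) via R0 from road(i,b)
round 1: derive cover(i,c) via R0 from road(i,c)
round 1: derive cover(i,d) via R0 from road(i,d)
round 1: derive cover(i,i) via R0 from road(i,i)
round 1: derive flow(a,a) via R2 from road(a,a)
round 1: derive flow(a,d) via R2 from road(a,d)
round 1: derive flow(a,i) via R2 from road(a,i)
round 1: derive flow(c,a) via R2 from road(c,a)
round 1: derive flow(c,i) via R2 from road(c,i)
round 1: derive flow(d,a) via R2 from road(d,a)
round 1: derive flow(d,d) via R2 from road(d,d)
round 1: derive flow(i,b) via R2 from road(i,b)
round 1: derive flow(i,c) via R2 from road(i,c)
round 1: derive flow(i,d) via R2 from road(i,d)
round 1: derive flow(i,i) via R2 from road(i,i)
round 2: derive cover(a,b) via R1 from cover(a,i), cover(i,b)
round 2: derive cover(a,c) via R1 from cover(a,i), cover(i,c)
round 2: derive cover(c,b) via R1 from cover(c,i), cover(i,b)
round 2: derive cover(c,c) via R1 from cover(c,i), cover(i,c)
round 2: derive cover(c,d) via R1 from cover(c,a), cover(a,d)
round 2: derive cover(d,i) via R1 from cover(d,a), cover(a,i)
round 2: derive cover(i,a) via R1 from cover(i,c), cover(c,a)
round 2: derive flow(a,b) via R3 from flow(a,i), flow(i,b)
round 2: derive flow(a,c) via R3 from flow(a,i), flow(i,c)
round 2: derive flow(c,b) via R3 from flow(c,i), flow(i,b)
round 2: derive flow(c,c) via R3 from flow(c,i), flow(i,c)
round 2: derive flow(c,d) via R3 from flow(c,a), flow(a,d)
round 2: derive flow(d,i) via R3 from flow(d,a), flow(a,i)
round 2: derive flow(i,a) via R3 from flow(i,c), flow(c,a)
round 3: derive cover(d,b) via R1 from cover(d,a), cover(a,b)
round 3: derive cover(d,c) via R1 from cover(d,a), cover(a,c)
round 3: derive flow(d,b) via R3 from flow(d,a), flow(a,b)
round 3: derive flow(d,c) via R3 from flow(d,a), flow(a,c)

no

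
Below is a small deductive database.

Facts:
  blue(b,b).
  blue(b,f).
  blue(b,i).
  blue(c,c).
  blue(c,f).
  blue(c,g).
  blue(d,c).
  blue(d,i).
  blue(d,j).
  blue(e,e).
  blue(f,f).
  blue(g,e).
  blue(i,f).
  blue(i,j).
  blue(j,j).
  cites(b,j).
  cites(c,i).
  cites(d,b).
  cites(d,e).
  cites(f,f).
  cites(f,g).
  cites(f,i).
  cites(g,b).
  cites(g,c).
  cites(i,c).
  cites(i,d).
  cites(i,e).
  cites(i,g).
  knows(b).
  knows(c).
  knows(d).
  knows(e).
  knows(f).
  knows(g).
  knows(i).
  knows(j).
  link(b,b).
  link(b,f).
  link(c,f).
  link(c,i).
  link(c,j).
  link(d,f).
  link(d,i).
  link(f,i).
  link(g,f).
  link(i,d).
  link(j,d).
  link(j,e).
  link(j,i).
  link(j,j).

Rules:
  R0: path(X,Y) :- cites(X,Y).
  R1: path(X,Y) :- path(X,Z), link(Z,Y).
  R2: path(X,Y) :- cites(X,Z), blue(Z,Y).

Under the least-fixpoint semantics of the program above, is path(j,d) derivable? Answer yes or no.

no

round 1: derive path(b,j) via R0 from cites(b,j)
round 1: derive path(c,i) via R0 from cites(c,i)
round 1: derive path(d,b) via R0 from cites(d,b)
round 1: derive path(d,e) via R0 from cites(d,e)
round 1: derive path(f,f) via R0 from cites(f,f)
round 1: derive path(f,g) via R0 from cites(f,g)
round 1: derive path(f,i) via R0 from cites(f,i)
round 1: derive path(g,b) via R0 from cites(g,b)
round 1: derive path(g,c) via R0 from cites(g,c)
round 1: derive path(i,c) via R0 from cites(i,c)
round 1: derive path(i,d) via R0 from cites(i,d)
round 1: derive path(i,e) via R0 from cites(i,e)
round 1: derive path(i,g) via R0 from cites(i,g)
round 1: derive path(c,f) via R2 from cites(c,i), blue(i,f)
round 1: derive path(c,j) via R2 from cites(c,i), blue(i,j)
round 1: derive path(d,f) via R2 from cites(d,b), blue(b,f)
round 1: derive path(d,i) via R2 from cites(d,b), blue(b,i)
round 1: derive path(f,e) via R2 from cites(f,g), blue(g,e)
round 1: derive path(f,j) via R2 from cites(f,i), blue(i,j)
round 1: derive path(g,f) via R2 from cites(g,b), blue(b,f)
round 1: derive path(g,g) via R2 from cites(g,c), blue(c,g)
round 1: derive path(g,i) via R2 from cites(g,b), blue(b,i)
round 1: derive path(i,f) via R2 from cites(i,c), blue(c,f)
round 1: derive path(i,i) via R2 from cites(i,d), blue(d,i)
round 1: derive path(i,j) via R2 from cites(i,d), blue(d,j)
round 2: derive path(b,d) via R1 from path(b,j), link(j,d)
round 2: derive path(b,e) via R1 from path(b,j), link(j,e)
round 2: derive path(b,i) via R1 from path(b,j), link(j,i)
round 2: derive path(c,d) via R1 from path(c,i), link(i,d)
round 2: derive path(c,e) via R1 from path(c,j), link(j,e)
round 2: derive path(d,d) via R1 from path(d,i), link(i,d)
round 2: derive path(f,d) via R1 from path(f,i), link(i,d)
round 2: derive path(g,d) via R1 from path(g,i), link(i,d)
round 2: derive path(g,j) via R1 from path(g,c), link(c,j)
round 3: derive path(b,f) via R1 from path(b,d), link(d,f)
round 3: derive path(g,e) via R1 from path(g,j), link(j,e)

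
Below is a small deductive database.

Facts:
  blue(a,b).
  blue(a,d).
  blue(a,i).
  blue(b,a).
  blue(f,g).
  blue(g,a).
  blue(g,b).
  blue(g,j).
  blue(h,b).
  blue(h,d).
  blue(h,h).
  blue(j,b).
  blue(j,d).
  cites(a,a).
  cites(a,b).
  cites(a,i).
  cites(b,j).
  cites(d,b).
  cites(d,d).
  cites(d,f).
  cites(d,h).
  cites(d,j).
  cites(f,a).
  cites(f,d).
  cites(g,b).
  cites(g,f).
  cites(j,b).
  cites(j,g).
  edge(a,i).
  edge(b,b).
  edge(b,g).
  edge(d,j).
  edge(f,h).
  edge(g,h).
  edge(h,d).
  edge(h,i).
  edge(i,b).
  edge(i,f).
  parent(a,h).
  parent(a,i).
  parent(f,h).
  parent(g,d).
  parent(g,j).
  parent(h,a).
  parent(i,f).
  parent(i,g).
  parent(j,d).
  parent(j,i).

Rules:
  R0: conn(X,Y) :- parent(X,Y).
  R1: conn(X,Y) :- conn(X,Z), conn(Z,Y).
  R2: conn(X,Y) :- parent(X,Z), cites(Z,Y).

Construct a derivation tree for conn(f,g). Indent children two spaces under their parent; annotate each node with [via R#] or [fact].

conn(f,g)  [via R1]
  conn(f,a)  [via R1]
    conn(f,h)  [via R0]
      parent(f,h)  [fact]
    conn(h,a)  [via R0]
      parent(h,a)  [fact]
  conn(a,g)  [via R1]
    conn(a,i)  [via R0]
      parent(a,i)  [fact]
    conn(i,g)  [via R0]
      parent(i,g)  [fact]

round 1: derive conn(a,h) via R0 from parent(a,h)
round 1: derive conn(a,i) via R0 from parent(a,i)
round 1: derive conn(f,h) via R0 from parent(f,h)
round 1: derive conn(g,d) via R0 from parent(g,d)
round 1: derive conn(g,j) via R0 from parent(g,j)
round 1: derive conn(h,a) via R0 from parent(h,a)
round 1: derive conn(i,f) via R0 from parent(i,f)
round 1: derive conn(i,g) via R0 from parent(i,g)
round 1: derive conn(j,d) via R0 from parent(j,d)
round 1: derive conn(j,i) via R0 from parent(j,i)
round 1: derive conn(g,b) via R2 from parent(g,d), cites(d,b)
round 1: derive conn(g,f) via R2 from parent(g,d), cites(d,f)
round 1: derive conn(g,g) via R2 from parent(g,j), cites(j,g)
round 1: derive conn(g,h) via R2 from parent(g,d), cites(d,h)
round 1: derive conn(h,b) via R2 from parent(h,a), cites(a,b)
round 1: derive conn(h,i) via R2 from parent(h,a), cites(a,i)
round 1: derive conn(i,a) via R2 from parent(i,f), cites(f,a)
round 1: derive conn(i,b) via R2 from parent(i,g), cites(g,b)
round 1: derive conn(i,d) via R2 from parent(i,f), cites(f,d)
round 1: derive conn(j,b) via R2 from parent(j,d), cites(d,b)
round 1: derive conn(j,f) via R2 from parent(j,d), cites(d,f)
round 1: derive conn(j,h) via R2 from parent(j,d), cites(d,h)
round 1: derive conn(j,j) via R2 from parent(j,d), cites(d,j)
round 2: derive conn(a,a) via R1 from conn(a,h), conn(h,a)
round 2: derive conn(a,b) via R1 from conn(a,h), conn(h,b)
round 2: derive conn(a,d) via R1 from conn(a,i), conn(i,d)
round 2: derive conn(a,f) via R1 from conn(a,i), conn(i,f)
round 2: derive conn(a,g) via R1 from conn(a,i), conn(i,g)
round 2: derive conn(f,a) via R1 from conn(f,h), conn(h,a)
round 2: derive conn(f,b) via R1 from conn(f,h), conn(h,b)
round 2: derive conn(f,i) via R1 from conn(f,h), conn(h,i)
round 2: derive conn(g,a) via R1 from conn(g,h), conn(h,a)
round 2: derive conn(g,i) via R1 from conn(g,h), conn(h,i)
round 2: derive conn(h,d) via R1 from conn(h,i), conn(i,d)
round 2: derive conn(h,f) via R1 from conn(h,i), conn(i,f)
round 2: derive conn(h,g) via R1 from conn(h,i), conn(i,g)
round 2: derive conn(h,h) via R1 from conn(h,a), conn(a,h)
round 2: derive conn(i,h) via R1 from conn(i,a), conn(a,h)
round 2: derive conn(i,i) via R1 from conn(i,a), conn(a,i)
round 2: derive conn(i,j) via R1 from conn(i,g), conn(g,j)
round 2: derive conn(j,a) via R1 from conn(j,h), conn(h,a)
round 2: derive conn(j,g) via R1 from conn(j,i), conn(i,g)
round 3: derive conn(a,j) via R1 from conn(a,g), conn(g,j)
round 3: derive conn(f,d) via R1 from conn(f,a), conn(a,d)
round 3: derive conn(f,f) via R1 from conn(f,a), conn(a,f)
round 3: derive conn(f,g) via R1 from conn(f,a), conn(a,g)
round 3: derive conn(f,j) via R1 from conn(f,i), conn(i,j)
round 3: derive conn(h,j) via R1 from conn(h,g), conn(g,j)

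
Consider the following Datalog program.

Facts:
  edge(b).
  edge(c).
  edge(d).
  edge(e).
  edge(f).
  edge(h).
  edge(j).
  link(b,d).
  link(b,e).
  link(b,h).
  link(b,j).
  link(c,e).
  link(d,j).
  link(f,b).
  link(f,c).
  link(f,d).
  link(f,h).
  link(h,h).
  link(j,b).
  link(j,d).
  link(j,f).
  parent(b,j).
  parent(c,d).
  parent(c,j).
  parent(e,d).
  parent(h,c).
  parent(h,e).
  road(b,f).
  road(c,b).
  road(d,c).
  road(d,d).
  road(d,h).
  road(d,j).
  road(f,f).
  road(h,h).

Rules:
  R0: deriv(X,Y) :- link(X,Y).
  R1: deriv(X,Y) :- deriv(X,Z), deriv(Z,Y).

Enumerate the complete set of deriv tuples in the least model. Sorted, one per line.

round 1: derive deriv(b,d) via R0 from link(b,d)
round 1: derive deriv(b,e) via R0 from link(b,e)
round 1: derive deriv(b,h) via R0 from link(b,h)
round 1: derive deriv(b,j) via R0 from link(b,j)
round 1: derive deriv(c,e) via R0 from link(c,e)
round 1: derive deriv(d,j) via R0 from link(d,j)
round 1: derive deriv(f,b) via R0 from link(f,b)
round 1: derive deriv(f,c) via R0 from link(f,c)
round 1: derive deriv(f,d) via R0 from link(f,d)
round 1: derive deriv(f,h) via R0 from link(f,h)
round 1: derive deriv(h,h) via R0 from link(h,h)
round 1: derive deriv(j,b) via R0 from link(j,b)
round 1: derive deriv(j,d) via R0 from link(j,d)
round 1: derive deriv(j,f) via R0 from link(j,f)
round 2: derive deriv(b,b) via R1 from deriv(b,j), deriv(j,b)
round 2: derive deriv(b,f) via R1 from deriv(b,j), deriv(j,f)
round 2: derive deriv(d,b) via R1 from deriv(d,j), deriv(j,b)
round 2: derive deriv(d,d) via R1 from deriv(d,j), deriv(j,d)
round 2: derive deriv(d,f) via R1 from deriv(d,j), deriv(j,f)
round 2: derive deriv(f,e) via R1 from deriv(f,b), deriv(b,e)
round 2: derive deriv(f,j) via R1 from deriv(f,b), deriv(b,j)
round 2: derive deriv(j,c) via R1 from deriv(j,f), deriv(f,c)
round 2: derive deriv(j,e) via R1 from deriv(j,b), deriv(b,e)
round 2: derive deriv(j,h) via R1 from deriv(j,b), deriv(b,h)
round 2: derive deriv(j,j) via R1 from deriv(j,b), deriv(b,j)
round 3: derive deriv(b,c) via R1 from deriv(b,f), deriv(f,c)
round 3: derive deriv(d,c) via R1 from deriv(d,f), deriv(f,c)
round 3: derive deriv(d,e) via R1 from deriv(d,b), deriv(b,e)
round 3: derive deriv(d,h) via R1 from deriv(d,b), deriv(b,h)
round 3: derive deriv(f,f) via R1 from deriv(f,b), deriv(b,f)

deriv(b,b)
deriv(b,c)
deriv(b,d)
deriv(b,e)
deriv(b,f)
deriv(b,h)
deriv(b,j)
deriv(c,e)
deriv(d,b)
deriv(d,c)
deriv(d,d)
deriv(d,e)
deriv(d,f)
deriv(d,h)
deriv(d,j)
deriv(f,b)
deriv(f,c)
deriv(f,d)
deriv(f,e)
deriv(f,f)
deriv(f,h)
deriv(f,j)
deriv(h,h)
deriv(j,b)
deriv(j,c)
deriv(j,d)
deriv(j,e)
deriv(j,f)
deriv(j,h)
deriv(j,j)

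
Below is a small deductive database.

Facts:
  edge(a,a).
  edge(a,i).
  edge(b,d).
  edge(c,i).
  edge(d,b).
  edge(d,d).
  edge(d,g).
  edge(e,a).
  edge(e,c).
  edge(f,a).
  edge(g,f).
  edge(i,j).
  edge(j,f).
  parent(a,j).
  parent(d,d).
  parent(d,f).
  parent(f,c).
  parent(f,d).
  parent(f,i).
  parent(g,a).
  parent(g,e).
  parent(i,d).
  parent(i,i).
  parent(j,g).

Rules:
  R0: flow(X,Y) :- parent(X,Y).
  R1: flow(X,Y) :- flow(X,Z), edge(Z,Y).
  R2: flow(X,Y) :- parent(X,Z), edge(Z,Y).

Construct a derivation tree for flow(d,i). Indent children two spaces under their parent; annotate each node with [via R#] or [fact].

flow(d,i)  [via R1]
  flow(d,a)  [via R2]
    parent(d,f)  [fact]
    edge(f,a)  [fact]
  edge(a,i)  [fact]

round 1: derive flow(a,j) via R0 from parent(a,j)
round 1: derive flow(d,d) via R0 from parent(d,d)
round 1: derive flow(d,f) via R0 from parent(d,f)
round 1: derive flow(f,c) via R0 from parent(f,c)
round 1: derive flow(f,d) via R0 from parent(f,d)
round 1: derive flow(f,i) via R0 from parent(f,i)
round 1: derive flow(g,a) via R0 from parent(g,a)
round 1: derive flow(g,e) via R0 from parent(g,e)
round 1: derive flow(i,d) via R0 from parent(i,d)
round 1: derive flow(i,i) via R0 from parent(i,i)
round 1: derive flow(j,g) via R0 from parent(j,g)
round 1: derive flow(a,f) via R2 from parent(a,j), edge(j,f)
round 1: derive flow(d,a) via R2 from parent(d,f), edge(f,a)
round 1: derive flow(d,b) via R2 from parent(d,d), edge(d,b)
round 1: derive flow(d,g) via R2 from parent(d,d), edge(d,g)
round 1: derive flow(f,b) via R2 from parent(f,d), edge(d,b)
round 1: derive flow(f,g) via R2 from parent(f,d), edge(d,g)
round 1: derive flow(f,j) via R2 from parent(f,i), edge(i,j)
round 1: derive flow(g,c) via R2 from parent(g,e), edge(e,c)
round 1: derive flow(g,i) via R2 from parent(g,a), edge(a,i)
round 1: derive flow(i,b) via R2 from parent(i,d), edge(d,b)
round 1: derive flow(i,g) via R2 from parent(i,d), edge(d,g)
round 1: derive flow(i,j) via R2 from parent(i,i), edge(i,j)
round 1: derive flow(j,f) via R2 from parent(j,g), edge(g,f)
round 2: derive flow(a,a) via R1 from flow(a,f), edge(f,a)
round 2: derive flow(d,i) via R1 from flow(d,a), edge(a,i)
round 2: derive flow(f,f) via R1 from flow(f,g), edge(g,f)
round 2: derive flow(g,j) via R1 from flow(g,i), edge(i,j)
round 2: derive flow(i,f) via R1 from flow(i,g), edge(g,f)
round 2: derive flow(j,a) via R1 from flow(j,f), edge(f,a)
round 3: derive flow(a,i) via R1 from flow(a,a), edge(a,i)
round 3: derive flow(d,j) via R1 from flow(d,i), edge(i,j)
round 3: derive flow(f,a) via R1 from flow(f,f), edge(f,a)
round 3: derive flow(g,f) via R1 from flow(g,j), edge(j,f)
round 3: derive flow(i,a) via R1 from flow(i,f), edge(f,a)
round 3: derive flow(j,i) via R1 from flow(j,a), edge(a,i)
round 4: derive flow(j,j) via R1 from flow(j,i), edge(i,j)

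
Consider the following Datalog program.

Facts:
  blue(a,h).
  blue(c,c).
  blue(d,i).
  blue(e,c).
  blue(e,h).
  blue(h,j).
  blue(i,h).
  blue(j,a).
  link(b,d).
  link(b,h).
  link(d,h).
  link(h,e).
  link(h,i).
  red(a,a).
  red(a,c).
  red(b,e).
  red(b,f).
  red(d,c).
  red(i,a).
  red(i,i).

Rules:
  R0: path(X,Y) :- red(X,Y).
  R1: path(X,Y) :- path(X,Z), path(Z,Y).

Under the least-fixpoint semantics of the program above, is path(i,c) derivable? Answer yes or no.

round 1: derive path(a,a) via R0 from red(a,a)
round 1: derive path(a,c) via R0 from red(a,c)
round 1: derive path(b,e) via R0 from red(b,e)
round 1: derive path(b,f) via R0 from red(b,f)
round 1: derive path(d,c) via R0 from red(d,c)
round 1: derive path(i,a) via R0 from red(i,a)
round 1: derive path(i,i) via R0 from red(i,i)
round 2: derive path(i,c) via R1 from path(i,a), path(a,c)

yes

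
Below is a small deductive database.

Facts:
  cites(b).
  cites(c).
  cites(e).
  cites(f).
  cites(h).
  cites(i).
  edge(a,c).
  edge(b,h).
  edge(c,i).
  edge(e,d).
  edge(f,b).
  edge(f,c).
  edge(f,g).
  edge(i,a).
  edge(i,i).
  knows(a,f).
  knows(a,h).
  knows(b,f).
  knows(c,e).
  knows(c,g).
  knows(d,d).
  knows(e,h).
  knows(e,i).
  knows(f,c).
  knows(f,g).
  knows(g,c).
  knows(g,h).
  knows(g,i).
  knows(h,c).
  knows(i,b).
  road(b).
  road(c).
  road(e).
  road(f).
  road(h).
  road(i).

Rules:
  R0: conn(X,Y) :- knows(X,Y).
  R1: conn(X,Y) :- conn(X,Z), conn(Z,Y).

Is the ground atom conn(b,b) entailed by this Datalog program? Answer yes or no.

round 1: derive conn(a,f) via R0 from knows(a,f)
round 1: derive conn(a,h) via R0 from knows(a,h)
round 1: derive conn(b,f) via R0 from knows(b,f)
round 1: derive conn(c,e) via R0 from knows(c,e)
round 1: derive conn(c,g) via R0 from knows(c,g)
round 1: derive conn(d,d) via R0 from knows(d,d)
round 1: derive conn(e,h) via R0 from knows(e,h)
round 1: derive conn(e,i) via R0 from knows(e,i)
round 1: derive conn(f,c) via R0 from knows(f,c)
round 1: derive conn(f,g) via R0 from knows(f,g)
round 1: derive conn(g,c) via R0 from knows(g,c)
round 1: derive conn(g,h) via R0 from knows(g,h)
round 1: derive conn(g,i) via R0 from knows(g,i)
round 1: derive conn(h,c) via R0 from knows(h,c)
round 1: derive conn(i,b) via R0 from knows(i,b)
round 2: derive conn(a,c) via R1 from conn(a,f), conn(f,c)
round 2: derive conn(a,g) via R1 from conn(a,f), conn(f,g)
round 2: derive conn(b,c) via R1 from conn(b,f), conn(f,c)
round 2: derive conn(b,g) via R1 from conn(b,f), conn(f,g)
round 2: derive conn(c,c) via R1 from conn(c,g), conn(g,c)
round 2: derive conn(c,h) via R1 from conn(c,e), conn(e,h)
round 2: derive conn(c,i) via R1 from conn(c,e), conn(e,i)
round 2: derive conn(e,b) via R1 from conn(e,i), conn(i,b)
round 2: derive conn(e,c) via R1 from conn(e,h), conn(h,c)
round 2: derive conn(f,e) via R1 from conn(f,c), conn(c,e)
round 2: derive conn(f,h) via R1 from conn(f,g), conn(g,h)
round 2: derive conn(f,i) via R1 from conn(f,g), conn(g,i)
round 2: derive conn(g,b) via R1 from conn(g,i), conn(i,b)
round 2: derive conn(g,e) via R1 from conn(g,c), conn(c,e)
round 2: derive conn(g,g) via R1 from conn(g,c), conn(c,g)
round 2: derive conn(h,e) via R1 from conn(h,c), conn(c,e)
round 2: derive conn(h,g) via R1 from conn(h,c), conn(c,g)
round 2: derive conn(i,f) via R1 from conn(i,b), conn(b,f)
round 3: derive conn(a,b) via R1 from conn(a,g), conn(g,b)
round 3: derive conn(a,e) via R1 from conn(a,c), conn(c,e)
round 3: derive conn(a,i) via R1 from conn(a,c), conn(c,i)
round 3: derive conn(b,b) via R1 from conn(b,g), conn(g,b)
round 3: derive conn(b,e) via R1 from conn(b,c), conn(c,e)
round 3: derive conn(b,h) via R1 from conn(b,c), conn(c,h)
round 3: derive conn(b,i) via R1 from conn(b,c), conn(c,i)
round 3: derive conn(c,b) via R1 from conn(c,e), conn(e,b)
round 3: derive conn(c,f) via R1 from conn(c,i), conn(i,f)
round 3: derive conn(e,e) via R1 from conn(e,c), conn(c,e)
round 3: derive conn(e,f) via R1 from conn(e,b), conn(b,f)
round 3: derive conn(e,g) via R1 from conn(e,b), conn(b,g)
round 3: derive conn(f,b) via R1 from conn(f,e), conn(e,b)
round 3: derive conn(f,f) via R1 from conn(f,i), conn(i,f)
round 3: derive conn(g,f) via R1 from conn(g,b), conn(b,f)
round 3: derive conn(h,b) via R1 from conn(h,e), conn(e,b)
round 3: derive conn(h,h) via R1 from conn(h,c), conn(c,h)
round 3: derive conn(h,i) via R1 from conn(h,c), conn(c,i)
round 3: derive conn(i,c) via R1 from conn(i,b), conn(b,c)
round 3: derive conn(i,e) via R1 from conn(i,f), conn(f,e)
round 3: derive conn(i,g) via R1 from conn(i,b), conn(b,g)
round 3: derive conn(i,h) via R1 from conn(i,f), conn(f,h)
round 3: derive conn(i,i) via R1 from conn(i,f), conn(f,i)
round 4: derive conn(h,f) via R1 from conn(h,b), conn(b,f)

yes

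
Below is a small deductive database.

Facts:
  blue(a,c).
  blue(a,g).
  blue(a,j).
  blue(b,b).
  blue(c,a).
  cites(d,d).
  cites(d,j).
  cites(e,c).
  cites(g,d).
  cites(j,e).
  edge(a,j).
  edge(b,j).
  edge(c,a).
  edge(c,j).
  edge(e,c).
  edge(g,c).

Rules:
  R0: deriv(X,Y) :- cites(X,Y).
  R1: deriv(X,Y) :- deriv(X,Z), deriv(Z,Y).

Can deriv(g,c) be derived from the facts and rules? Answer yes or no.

round 1: derive deriv(d,d) via R0 from cites(d,d)
round 1: derive deriv(d,j) via R0 from cites(d,j)
round 1: derive deriv(e,c) via R0 from cites(e,c)
round 1: derive deriv(g,d) via R0 from cites(g,d)
round 1: derive deriv(j,e) via R0 from cites(j,e)
round 2: derive deriv(d,e) via R1 from deriv(d,j), deriv(j,e)
round 2: derive deriv(g,j) via R1 from deriv(g,d), deriv(d,j)
round 2: derive deriv(j,c) via R1 from deriv(j,e), deriv(e,c)
round 3: derive deriv(d,c) via R1 from deriv(d,e), deriv(e,c)
round 3: derive deriv(g,c) via R1 from deriv(g,j), deriv(j,c)
round 3: derive deriv(g,e) via R1 from deriv(g,d), deriv(d,e)

yes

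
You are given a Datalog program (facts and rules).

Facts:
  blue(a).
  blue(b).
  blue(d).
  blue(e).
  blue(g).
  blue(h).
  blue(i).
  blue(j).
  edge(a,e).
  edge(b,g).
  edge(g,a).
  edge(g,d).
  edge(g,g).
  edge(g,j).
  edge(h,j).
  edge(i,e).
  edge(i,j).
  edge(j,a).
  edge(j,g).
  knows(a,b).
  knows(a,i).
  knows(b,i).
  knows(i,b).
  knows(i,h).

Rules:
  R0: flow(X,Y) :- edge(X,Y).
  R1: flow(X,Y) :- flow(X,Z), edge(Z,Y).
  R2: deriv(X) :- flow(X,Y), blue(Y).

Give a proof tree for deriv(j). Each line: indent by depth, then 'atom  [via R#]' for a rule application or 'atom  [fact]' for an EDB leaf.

deriv(j)  [via R2]
  flow(j,a)  [via R0]
    edge(j,a)  [fact]
  blue(a)  [fact]

round 1: derive flow(a,e) via R0 from edge(a,e)
round 1: derive flow(b,g) via R0 from edge(b,g)
round 1: derive flow(g,a) via R0 from edge(g,a)
round 1: derive flow(g,d) via R0 from edge(g,d)
round 1: derive flow(g,g) via R0 from edge(g,g)
round 1: derive flow(g,j) via R0 from edge(g,j)
round 1: derive flow(h,j) via R0 from edge(h,j)
round 1: derive flow(i,e) via R0 from edge(i,e)
round 1: derive flow(i,j) via R0 from edge(i,j)
round 1: derive flow(j,a) via R0 from edge(j,a)
round 1: derive flow(j,g) via R0 from edge(j,g)
round 2: derive flow(b,a) via R1 from flow(b,g), edge(g,a)
round 2: derive flow(b,d) via R1 from flow(b,g), edge(g,d)
round 2: derive flow(b,j) via R1 from flow(b,g), edge(g,j)
round 2: derive flow(g,e) via R1 from flow(g,a), edge(a,e)
round 2: derive flow(h,a) via R1 from flow(h,j), edge(j,a)
round 2: derive flow(h,g) via R1 from flow(h,j), edge(j,g)
round 2: derive flow(i,a) via R1 from flow(i,j), edge(j,a)
round 2: derive flow(i,g) via R1 from flow(i,j), edge(j,g)
round 2: derive flow(j,d) via R1 from flow(j,g), edge(g,d)
round 2: derive flow(j,e) via R1 from flow(j,a), edge(a,e)
round 2: derive flow(j,j) via R1 from flow(j,g), edge(g,j)
round 2: derive deriv(a) via R2 from flow(a,e), blue(e)
round 2: derive deriv(b) via R2 from flow(b,g), blue(g)
round 2: derive deriv(g) via R2 from flow(g,a), blue(a)
round 2: derive deriv(h) via R2 from flow(h,j), blue(j)
round 2: derive deriv(i) via R2 from flow(i,e), blue(e)
round 2: derive deriv(j) via R2 from flow(j,a), blue(a)
round 3: derive flow(b,e) via R1 from flow(b,a), edge(a,e)
round 3: derive flow(h,d) via R1 from flow(h,g), edge(g,d)
round 3: derive flow(h,e) via R1 from flow(h,a), edge(a,e)
round 3: derive flow(i,d) via R1 from flow(i,g), edge(g,d)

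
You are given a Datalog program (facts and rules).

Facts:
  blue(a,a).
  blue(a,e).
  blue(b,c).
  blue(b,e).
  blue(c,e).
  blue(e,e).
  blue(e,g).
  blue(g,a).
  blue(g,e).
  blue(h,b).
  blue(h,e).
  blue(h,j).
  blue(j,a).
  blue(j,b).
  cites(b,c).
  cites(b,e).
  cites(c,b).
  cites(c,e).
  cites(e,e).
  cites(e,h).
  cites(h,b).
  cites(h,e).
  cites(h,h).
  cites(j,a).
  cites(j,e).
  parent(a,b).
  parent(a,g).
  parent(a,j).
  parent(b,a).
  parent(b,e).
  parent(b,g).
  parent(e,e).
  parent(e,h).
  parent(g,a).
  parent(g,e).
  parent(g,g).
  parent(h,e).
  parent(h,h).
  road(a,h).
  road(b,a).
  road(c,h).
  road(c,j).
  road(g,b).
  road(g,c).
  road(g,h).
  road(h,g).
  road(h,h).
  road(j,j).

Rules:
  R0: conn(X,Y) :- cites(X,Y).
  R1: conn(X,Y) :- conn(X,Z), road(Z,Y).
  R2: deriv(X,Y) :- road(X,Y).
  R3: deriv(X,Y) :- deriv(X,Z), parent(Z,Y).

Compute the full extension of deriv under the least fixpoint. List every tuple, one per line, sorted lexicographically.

round 1: derive deriv(a,h) via R2 from road(a,h)
round 1: derive deriv(b,a) via R2 from road(b,a)
round 1: derive deriv(c,h) via R2 from road(c,h)
round 1: derive deriv(c,j) via R2 from road(c,j)
round 1: derive deriv(g,b) via R2 from road(g,b)
round 1: derive deriv(g,c) via R2 from road(g,c)
round 1: derive deriv(g,h) via R2 from road(g,h)
round 1: derive deriv(h,g) via R2 from road(h,g)
round 1: derive deriv(h,h) via R2 from road(h,h)
round 1: derive deriv(j,j) via R2 from road(j,j)
round 2: derive deriv(a,e) via R3 from deriv(a,h), parent(h,e)
round 2: derive deriv(b,b) via R3 from deriv(b,a), parent(a,b)
round 2: derive deriv(b,g) via R3 from deriv(b,a), parent(a,g)
round 2: derive deriv(b,j) via R3 from deriv(b,a), parent(a,j)
round 2: derive deriv(c,e) via R3 from deriv(c,h), parent(h,e)
round 2: derive deriv(g,a) via R3 from deriv(g,b), parent(b,a)
round 2: derive deriv(g,e) via R3 from deriv(g,b), parent(b,e)
round 2: derive deriv(g,g) via R3 from deriv(g,b), parent(b,g)
round 2: derive deriv(h,a) via R3 from deriv(h,g), parent(g,a)
round 2: derive deriv(h,e) via R3 from deriv(h,g), parent(g,e)
round 3: derive deriv(b,e) via R3 from deriv(b,b), parent(b,e)
round 3: derive deriv(g,j) via R3 from deriv(g,a), parent(a,j)
round 3: derive deriv(h,b) via R3 from deriv(h,a), parent(a,b)
round 3: derive deriv(h,j) via R3 from deriv(h,a), parent(a,j)
round 4: derive deriv(b,h) via R3 from deriv(b,e), parent(e,h)

deriv(a,e)
deriv(a,h)
deriv(b,a)
deriv(b,b)
deriv(b,e)
deriv(b,g)
deriv(b,h)
deriv(b,j)
deriv(c,e)
deriv(c,h)
deriv(c,j)
deriv(g,a)
deriv(g,b)
deriv(g,c)
deriv(g,e)
deriv(g,g)
deriv(g,h)
deriv(g,j)
deriv(h,a)
deriv(h,b)
deriv(h,e)
deriv(h,g)
deriv(h,h)
deriv(h,j)
deriv(j,j)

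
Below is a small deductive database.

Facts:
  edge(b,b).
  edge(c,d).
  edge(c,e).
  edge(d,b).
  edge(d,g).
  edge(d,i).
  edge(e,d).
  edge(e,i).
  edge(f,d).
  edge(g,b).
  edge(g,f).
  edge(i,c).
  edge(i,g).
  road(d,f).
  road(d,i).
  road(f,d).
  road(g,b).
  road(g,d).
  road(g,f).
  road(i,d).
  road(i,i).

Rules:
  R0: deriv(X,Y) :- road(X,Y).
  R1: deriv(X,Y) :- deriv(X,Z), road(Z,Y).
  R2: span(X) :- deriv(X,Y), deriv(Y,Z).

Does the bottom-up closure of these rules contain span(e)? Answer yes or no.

no

round 1: derive deriv(d,f) via R0 from road(d,f)
round 1: derive deriv(d,i) via R0 from road(d,i)
round 1: derive deriv(f,d) via R0 from road(f,d)
round 1: derive deriv(g,b) via R0 from road(g,b)
round 1: derive deriv(g,d) via R0 from road(g,d)
round 1: derive deriv(g,f) via R0 from road(g,f)
round 1: derive deriv(i,d) via R0 from road(i,d)
round 1: derive deriv(i,i) via R0 from road(i,i)
round 2: derive deriv(d,d) via R1 from deriv(d,f), road(f,d)
round 2: derive deriv(f,f) via R1 from deriv(f,d), road(d,f)
round 2: derive deriv(f,i) via R1 from deriv(f,d), road(d,i)
round 2: derive deriv(g,i) via R1 from deriv(g,d), road(d,i)
round 2: derive deriv(i,f) via R1 from deriv(i,d), road(d,f)
round 2: derive span(d) via R2 from deriv(d,f), deriv(f,d)
round 2: derive span(f) via R2 from deriv(f,d), deriv(d,f)
round 2: derive span(g) via R2 from deriv(g,d), deriv(d,f)
round 2: derive span(i) via R2 from deriv(i,d), deriv(d,f)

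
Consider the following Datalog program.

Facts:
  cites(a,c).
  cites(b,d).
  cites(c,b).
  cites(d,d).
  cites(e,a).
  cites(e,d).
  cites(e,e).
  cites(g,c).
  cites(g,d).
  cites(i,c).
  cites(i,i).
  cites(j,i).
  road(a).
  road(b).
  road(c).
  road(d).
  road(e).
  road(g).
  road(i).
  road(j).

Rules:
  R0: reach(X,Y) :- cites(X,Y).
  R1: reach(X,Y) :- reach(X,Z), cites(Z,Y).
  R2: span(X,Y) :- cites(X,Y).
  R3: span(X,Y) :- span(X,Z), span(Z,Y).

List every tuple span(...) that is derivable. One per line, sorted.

round 1: derive span(a,c) via R2 from cites(a,c)
round 1: derive span(b,d) via R2 from cites(b,d)
round 1: derive span(c,b) via R2 from cites(c,b)
round 1: derive span(d,d) via R2 from cites(d,d)
round 1: derive span(e,a) via R2 from cites(e,a)
round 1: derive span(e,d) via R2 from cites(e,d)
round 1: derive span(e,e) via R2 from cites(e,e)
round 1: derive span(g,c) via R2 from cites(g,c)
round 1: derive span(g,d) via R2 from cites(g,d)
round 1: derive span(i,c) via R2 from cites(i,c)
round 1: derive span(i,i) via R2 from cites(i,i)
round 1: derive span(j,i) via R2 from cites(j,i)
round 2: derive span(a,b) via R3 from span(a,c), span(c,b)
round 2: derive span(c,d) via R3 from span(c,b), span(b,d)
round 2: derive span(e,c) via R3 from span(e,a), span(a,c)
round 2: derive span(g,b) via R3 from span(g,c), span(c,b)
round 2: derive span(i,b) via R3 from span(i,c), span(c,b)
round 2: derive span(j,c) via R3 from span(j,i), span(i,c)
round 3: derive span(a,d) via R3 from span(a,b), span(b,d)
round 3: derive span(e,b) via R3 from span(e,a), span(a,b)
round 3: derive span(i,d) via R3 from span(i,b), span(b,d)
round 3: derive span(j,b) via R3 from span(j,c), span(c,b)
round 3: derive span(j,d) via R3 from span(j,c), span(c,d)

span(a,b)
span(a,c)
span(a,d)
span(b,d)
span(c,b)
span(c,d)
span(d,d)
span(e,a)
span(e,b)
span(e,c)
span(e,d)
span(e,e)
span(g,b)
span(g,c)
span(g,d)
span(i,b)
span(i,c)
span(i,d)
span(i,i)
span(j,b)
span(j,c)
span(j,d)
span(j,i)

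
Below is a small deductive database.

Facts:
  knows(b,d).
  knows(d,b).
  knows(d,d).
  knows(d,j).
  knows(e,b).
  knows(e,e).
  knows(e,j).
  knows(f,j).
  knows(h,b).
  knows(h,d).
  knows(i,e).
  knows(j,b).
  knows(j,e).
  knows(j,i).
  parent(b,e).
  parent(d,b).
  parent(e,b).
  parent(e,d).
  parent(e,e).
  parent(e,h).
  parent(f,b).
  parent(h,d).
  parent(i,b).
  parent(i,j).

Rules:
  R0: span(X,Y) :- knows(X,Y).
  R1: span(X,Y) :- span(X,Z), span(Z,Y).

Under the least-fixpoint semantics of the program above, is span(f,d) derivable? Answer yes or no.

round 1: derive span(b,d) via R0 from knows(b,d)
round 1: derive span(d,b) via R0 from knows(d,b)
round 1: derive span(d,d) via R0 from knows(d,d)
round 1: derive span(d,j) via R0 from knows(d,j)
round 1: derive span(e,b) via R0 from knows(e,b)
round 1: derive span(e,e) via R0 from knows(e,e)
round 1: derive span(e,j) via R0 from knows(e,j)
round 1: derive span(f,j) via R0 from knows(f,j)
round 1: derive span(h,b) via R0 from knows(h,b)
round 1: derive span(h,d) via R0 from knows(h,d)
round 1: derive span(i,e) via R0 from knows(i,e)
round 1: derive span(j,b) via R0 from knows(j,b)
round 1: derive span(j,e) via R0 from knows(j,e)
round 1: derive span(j,i) via R0 from knows(j,i)
round 2: derive span(b,b) via R1 from span(b,d), span(d,b)
round 2: derive span(b,j) via R1 from span(b,d), span(d,j)
round 2: derive span(d,e) via R1 from span(d,j), span(j,e)
round 2: derive span(d,i) via R1 from span(d,j), span(j,i)
round 2: derive span(e,d) via R1 from span(e,b), span(b,d)
round 2: derive span(e,i) via R1 from span(e,j), span(j,i)
round 2: derive span(f,b) via R1 from span(f,j), span(j,b)
round 2: derive span(f,e) via R1 from span(f,j), span(j,e)
round 2: derive span(f,i) via R1 from span(f,j), span(j,i)
round 2: derive span(h,j) via R1 from span(h,d), span(d,j)
round 2: derive span(i,b) via R1 from span(i,e), span(e,b)
round 2: derive span(i,j) via R1 from span(i,e), span(e,j)
round 2: derive span(j,d) via R1 from span(j,b), span(b,d)
round 2: derive span(j,j) via R1 from span(j,e), span(e,j)
round 3: derive span(b,e) via R1 from span(b,d), span(d,e)
round 3: derive span(b,i) via R1 from span(b,d), span(d,i)
round 3: derive span(f,d) via R1 from span(f,b), span(b,d)
round 3: derive span(h,e) via R1 from span(h,d), span(d,e)
round 3: derive span(h,i) via R1 from span(h,d), span(d,i)
round 3: derive span(i,d) via R1 from span(i,b), span(b,d)
round 3: derive span(i,i) via R1 from span(i,e), span(e,i)

yes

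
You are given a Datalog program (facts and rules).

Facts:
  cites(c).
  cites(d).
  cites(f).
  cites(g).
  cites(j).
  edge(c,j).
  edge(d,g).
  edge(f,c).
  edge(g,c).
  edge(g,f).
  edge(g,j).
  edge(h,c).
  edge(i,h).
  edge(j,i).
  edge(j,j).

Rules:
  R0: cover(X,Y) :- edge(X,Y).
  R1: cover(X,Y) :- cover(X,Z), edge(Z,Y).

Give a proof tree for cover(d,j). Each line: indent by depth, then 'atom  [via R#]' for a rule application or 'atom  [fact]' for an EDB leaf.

cover(d,j)  [via R1]
  cover(d,g)  [via R0]
    edge(d,g)  [fact]
  edge(g,j)  [fact]

round 1: derive cover(c,j) via R0 from edge(c,j)
round 1: derive cover(d,g) via R0 from edge(d,g)
round 1: derive cover(f,c) via R0 from edge(f,c)
round 1: derive cover(g,c) via R0 from edge(g,c)
round 1: derive cover(g,f) via R0 from edge(g,f)
round 1: derive cover(g,j) via R0 from edge(g,j)
round 1: derive cover(h,c) via R0 from edge(h,c)
round 1: derive cover(i,h) via R0 from edge(i,h)
round 1: derive cover(j,i) via R0 from edge(j,i)
round 1: derive cover(j,j) via R0 from edge(j,j)
round 2: derive cover(c,i) via R1 from cover(c,j), edge(j,i)
round 2: derive cover(d,c) via R1 from cover(d,g), edge(g,c)
round 2: derive cover(d,f) via R1 from cover(d,g), edge(g,f)
round 2: derive cover(d,j) via R1 from cover(d,g), edge(g,j)
round 2: derive cover(f,j) via R1 from cover(f,c), edge(c,j)
round 2: derive cover(g,i) via R1 from cover(g,j), edge(j,i)
round 2: derive cover(h,j) via R1 from cover(h,c), edge(c,j)
round 2: derive cover(i,c) via R1 from cover(i,h), edge(h,c)
round 2: derive cover(j,h) via R1 from cover(j,i), edge(i,h)
round 3: derive cover(c,h) via R1 from cover(c,i), edge(i,h)
round 3: derive cover(d,i) via R1 from cover(d,j), edge(j,i)
round 3: derive cover(f,i) via R1 from cover(f,j), edge(j,i)
round 3: derive cover(g,h) via R1 from cover(g,i), edge(i,h)
round 3: derive cover(h,i) via R1 from cover(h,j), edge(j,i)
round 3: derive cover(i,j) via R1 from cover(i,c), edge(c,j)
round 3: derive cover(j,c) via R1 from cover(j,h), edge(h,c)
round 4: derive cover(c,c) via R1 from cover(c,h), edge(h,c)
round 4: derive cover(d,h) via R1 from cover(d,i), edge(i,h)
round 4: derive cover(f,h) via R1 from cover(f,i), edge(i,h)
round 4: derive cover(h,h) via R1 from cover(h,i), edge(i,h)
round 4: derive cover(i,i) via R1 from cover(i,j), edge(j,i)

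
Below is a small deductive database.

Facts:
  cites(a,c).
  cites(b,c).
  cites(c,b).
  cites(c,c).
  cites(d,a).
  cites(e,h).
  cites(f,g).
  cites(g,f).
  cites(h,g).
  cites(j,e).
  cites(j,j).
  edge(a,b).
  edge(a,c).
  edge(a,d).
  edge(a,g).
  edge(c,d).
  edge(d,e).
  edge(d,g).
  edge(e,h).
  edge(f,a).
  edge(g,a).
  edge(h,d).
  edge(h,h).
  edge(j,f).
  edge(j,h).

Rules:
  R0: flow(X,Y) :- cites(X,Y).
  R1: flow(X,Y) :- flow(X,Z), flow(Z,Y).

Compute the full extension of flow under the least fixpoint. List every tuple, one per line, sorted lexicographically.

round 1: derive flow(a,c) via R0 from cites(a,c)
round 1: derive flow(b,c) via R0 from cites(b,c)
round 1: derive flow(c,b) via R0 from cites(c,b)
round 1: derive flow(c,c) via R0 from cites(c,c)
round 1: derive flow(d,a) via R0 from cites(d,a)
round 1: derive flow(e,h) via R0 from cites(e,h)
round 1: derive flow(f,g) via R0 from cites(f,g)
round 1: derive flow(g,f) via R0 from cites(g,f)
round 1: derive flow(h,g) via R0 from cites(h,g)
round 1: derive flow(j,e) via R0 from cites(j,e)
round 1: derive flow(j,j) via R0 from cites(j,j)
round 2: derive flow(a,b) via R1 from flow(a,c), flow(c,b)
round 2: derive flow(b,b) via R1 from flow(b,c), flow(c,b)
round 2: derive flow(d,c) via R1 from flow(d,a), flow(a,c)
round 2: derive flow(e,g) via R1 from flow(e,h), flow(h,g)
round 2: derive flow(f,f) via R1 from flow(f,g), flow(g,f)
round 2: derive flow(g,g) via R1 from flow(g,f), flow(f,g)
round 2: derive flow(h,f) via R1 from flow(h,g), flow(g,f)
round 2: derive flow(j,h) via R1 from flow(j,e), flow(e,h)
round 3: derive flow(d,b) via R1 from flow(d,a), flow(a,b)
round 3: derive flow(e,f) via R1 from flow(e,g), flow(g,f)
round 3: derive flow(j,f) via R1 from flow(j,h), flow(h,f)
round 3: derive flow(j,g) via R1 from flow(j,e), flow(e,g)

flow(a,b)
flow(a,c)
flow(b,b)
flow(b,c)
flow(c,b)
flow(c,c)
flow(d,a)
flow(d,b)
flow(d,c)
flow(e,f)
flow(e,g)
flow(e,h)
flow(f,f)
flow(f,g)
flow(g,f)
flow(g,g)
flow(h,f)
flow(h,g)
flow(j,e)
flow(j,f)
flow(j,g)
flow(j,h)
flow(j,j)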